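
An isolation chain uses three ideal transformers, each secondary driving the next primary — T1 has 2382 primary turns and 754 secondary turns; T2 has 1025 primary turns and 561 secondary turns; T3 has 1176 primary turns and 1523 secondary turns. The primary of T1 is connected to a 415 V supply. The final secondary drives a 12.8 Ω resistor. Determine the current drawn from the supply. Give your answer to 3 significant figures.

I_supply ≈ 1.63 A

Secondary of T1: V = 415.00 × 754/2382 = 131.36 V.
Secondary of T2: V = 131.36 × 561/1025 = 71.898 V.
Secondary of T3: V = 71.898 × 1523/1176 = 93.113 V.
I_load = 93.113/12.8 = 7.2744 A, so P_out = 93.113 × 7.2744 = 677.34 W.
All ideal ⇒ P_in = P_out, so I_supply = 677.34/415 = 1.63 A.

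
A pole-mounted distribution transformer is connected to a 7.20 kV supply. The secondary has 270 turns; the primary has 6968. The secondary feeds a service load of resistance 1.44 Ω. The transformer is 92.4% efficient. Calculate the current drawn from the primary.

I_p ≈ 8.12 A

V_s = 7200 × 270/6968 = 278.99 V.
I_s = V_s/R = 278.99/1.44 = 193.74 A.
P_out = V_s I_s = 278.99 × 193.74 = 54052 W.
P_in = P_out/η = 54052/0.924 = 58498 W.
I_p = P_in/V_p = 58498/7200 = 8.12 A.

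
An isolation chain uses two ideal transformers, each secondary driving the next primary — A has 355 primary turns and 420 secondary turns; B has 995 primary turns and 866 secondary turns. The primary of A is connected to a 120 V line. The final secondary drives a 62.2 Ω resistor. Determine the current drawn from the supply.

Secondary of A: V = 120.00 × 420/355 = 141.97 V.
Secondary of B: V = 141.97 × 866/995 = 123.57 V.
I_load = 123.57/62.2 = 1.9866 A, so P_out = 123.57 × 1.9866 = 245.47 W.
All ideal ⇒ P_in = P_out, so I_supply = 245.47/120 = 2.05 A.

I_supply ≈ 2.05 A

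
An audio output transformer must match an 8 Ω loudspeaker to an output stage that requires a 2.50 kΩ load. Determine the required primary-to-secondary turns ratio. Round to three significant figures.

N_p/N_s ≈ 17.7

Z_p/Z_s = (N_p/N_s)², so N_p/N_s = √(2500/8) = √312 = 17.7.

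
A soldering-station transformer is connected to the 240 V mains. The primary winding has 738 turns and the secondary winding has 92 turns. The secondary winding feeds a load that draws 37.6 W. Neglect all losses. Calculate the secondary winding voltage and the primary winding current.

V_s = V_p × N_s/N_p = 240 × 92/738 = 29.919 V.
I_s = P/V_s = 37.6/29.919 = 1.2567 A.
I_p = I_s × N_s/N_p = 1.2567 × 92/738 = 0.157 A.

V_s ≈ 29.9 V, I_p ≈ 0.157 A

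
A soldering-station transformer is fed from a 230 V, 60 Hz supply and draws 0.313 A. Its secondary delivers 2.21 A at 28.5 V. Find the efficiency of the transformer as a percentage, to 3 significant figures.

η ≈ 87.5%

P_in = 230 × 0.313 = 71.9900 W.
P_out = 28.5 × 2.21 = 62.9850 W.
η = P_out/P_in = 62.9850/71.9900 = 0.875.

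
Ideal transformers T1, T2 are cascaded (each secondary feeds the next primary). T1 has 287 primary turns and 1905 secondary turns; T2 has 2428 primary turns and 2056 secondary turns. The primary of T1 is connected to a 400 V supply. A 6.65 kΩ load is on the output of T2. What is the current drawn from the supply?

I_supply ≈ 1.90 A

Secondary of T1: V = 400.00 × 1905/287 = 2655.1 V.
Secondary of T2: V = 2655.1 × 2056/2428 = 2248.3 V.
I_load = 2248.3/6650 = 0.33808 A, so P_out = 2248.3 × 0.33808 = 760.10 W.
All ideal ⇒ P_in = P_out, so I_supply = 760.10/400 = 1.90 A.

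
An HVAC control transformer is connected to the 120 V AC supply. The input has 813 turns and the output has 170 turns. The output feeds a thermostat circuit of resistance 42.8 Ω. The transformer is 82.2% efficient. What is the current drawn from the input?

V_out = 120 × 170/813 = 25.092 V.
I_out = V_out/R = 25.092/42.8 = 0.58627 A.
P_out = V_out I_out = 25.092 × 0.58627 = 14.711 W.
P_in = P_out/η = 14.711/0.822 = 17.896 W.
I_in = P_in/V_in = 17.896/120 = 0.149 A.

I_in ≈ 0.149 A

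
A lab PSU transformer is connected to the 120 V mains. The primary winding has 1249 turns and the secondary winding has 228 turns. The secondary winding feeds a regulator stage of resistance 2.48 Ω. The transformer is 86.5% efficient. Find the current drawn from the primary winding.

I_p ≈ 1.86 A

V_s = 120 × 228/1249 = 21.906 V.
I_s = V_s/R = 21.906/2.48 = 8.8329 A.
P_out = V_s I_s = 21.906 × 8.8329 = 193.49 W.
P_in = P_out/η = 193.49/0.865 = 223.69 W.
I_p = P_in/V_p = 223.69/120 = 1.86 A.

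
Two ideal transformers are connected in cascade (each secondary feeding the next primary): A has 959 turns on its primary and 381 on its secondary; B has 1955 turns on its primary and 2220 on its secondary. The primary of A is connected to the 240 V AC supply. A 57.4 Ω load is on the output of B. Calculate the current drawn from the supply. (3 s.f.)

Secondary of A: V = 240.00 × 381/959 = 95.349 V.
Secondary of B: V = 95.349 × 2220/1955 = 108.27 V.
I_load = 108.27/57.4 = 1.8863 A, so P_out = 108.27 × 1.8863 = 204.24 W.
All ideal ⇒ P_in = P_out, so I_supply = 204.24/240 = 0.851 A.

I_supply ≈ 0.851 A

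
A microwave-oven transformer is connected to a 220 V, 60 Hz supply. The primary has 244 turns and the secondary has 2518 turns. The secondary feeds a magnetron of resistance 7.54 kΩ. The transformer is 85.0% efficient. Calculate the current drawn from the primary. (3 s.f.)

I_p ≈ 3.66 A

V_s = 220 × 2518/244 = 2270.3 V.
I_s = V_s/R = 2270.3/7540 = 0.30110 A.
P_out = V_s I_s = 2270.3 × 0.30110 = 683.61 W.
P_in = P_out/η = 683.61/0.850 = 804.24 W.
I_p = P_in/V_p = 804.24/220 = 3.66 A.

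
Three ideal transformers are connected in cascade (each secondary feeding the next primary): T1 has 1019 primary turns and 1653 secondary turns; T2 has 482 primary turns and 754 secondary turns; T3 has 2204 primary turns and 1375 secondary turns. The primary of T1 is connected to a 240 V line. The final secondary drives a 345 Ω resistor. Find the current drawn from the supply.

Secondary of T1: V = 240.00 × 1653/1019 = 389.32 V.
Secondary of T2: V = 389.32 × 754/482 = 609.02 V.
Secondary of T3: V = 609.02 × 1375/2204 = 379.95 V.
I_load = 379.95/345 = 1.1013 A, so P_out = 379.95 × 1.1013 = 418.44 W.
All ideal ⇒ P_in = P_out, so I_supply = 418.44/240 = 1.74 A.

I_supply ≈ 1.74 A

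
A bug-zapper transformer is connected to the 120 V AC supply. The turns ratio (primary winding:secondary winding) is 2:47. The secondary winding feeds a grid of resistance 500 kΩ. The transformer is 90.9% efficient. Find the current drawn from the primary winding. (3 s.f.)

I_p ≈ 0.146 A

V_s = 120 × 47/2 = 2820.0 V.
I_s = V_s/R = 2820.0/500000 = 0.0056400 A.
P_out = V_s I_s = 2820.0 × 0.0056400 = 15.905 W.
P_in = P_out/η = 15.905/0.909 = 17.497 W.
I_p = P_in/V_p = 17.497/120 = 0.146 A.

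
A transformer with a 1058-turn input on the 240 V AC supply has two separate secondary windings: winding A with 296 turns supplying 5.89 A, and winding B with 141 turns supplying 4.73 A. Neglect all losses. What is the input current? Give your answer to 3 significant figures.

V_A = 240 × 296/1058 = 67.146 V; V_B = 240 × 141/1058 = 31.985 V.
P_out = V_A I_A + V_B I_B = 67.146×5.89 + 31.985×4.73 = 395.49 + 151.29 = 546.78 W.
Ideal ⇒ P_in = P_out, so I_in = P_out/V_in = 546.78/240 = 2.28 A.

I_in ≈ 2.28 A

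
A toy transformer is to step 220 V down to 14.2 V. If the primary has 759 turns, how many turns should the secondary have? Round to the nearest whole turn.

N_s/N_p = V_s/V_p, so N_s = 759 × 14.2/220 = 49.0 ≈ 49 turns.

N_s = 49 turns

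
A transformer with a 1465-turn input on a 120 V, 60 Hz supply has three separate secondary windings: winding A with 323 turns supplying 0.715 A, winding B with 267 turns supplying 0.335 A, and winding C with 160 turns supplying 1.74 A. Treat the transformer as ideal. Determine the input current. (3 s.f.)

V_A = 120 × 323/1465 = 26.457 V; V_B = 120 × 267/1465 = 21.870 V; V_C = 120 × 160/1465 = 13.106 V.
P_out = V_A I_A + V_B I_B + V_C I_C = 26.457×0.715 + 21.870×0.335 + 13.106×1.74 = 18.917 + 7.3266 + 22.804 = 49.048 W.
Ideal ⇒ P_in = P_out, so I_in = P_out/V_in = 49.048/120 = 0.409 A.

I_in ≈ 0.409 A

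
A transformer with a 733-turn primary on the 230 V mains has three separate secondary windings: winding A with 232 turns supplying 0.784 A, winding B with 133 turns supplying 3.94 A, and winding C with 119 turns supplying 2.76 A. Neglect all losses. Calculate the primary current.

I_p ≈ 1.41 A

V_A = 230 × 232/733 = 72.797 V; V_B = 230 × 133/733 = 41.733 V; V_C = 230 × 119/733 = 37.340 V.
P_out = V_A I_A + V_B I_B + V_C I_C = 72.797×0.784 + 41.733×3.94 + 37.340×2.76 = 57.073 + 164.43 + 103.06 = 324.56 W.
Ideal ⇒ P_in = P_out, so I_p = P_out/V_p = 324.56/230 = 1.41 A.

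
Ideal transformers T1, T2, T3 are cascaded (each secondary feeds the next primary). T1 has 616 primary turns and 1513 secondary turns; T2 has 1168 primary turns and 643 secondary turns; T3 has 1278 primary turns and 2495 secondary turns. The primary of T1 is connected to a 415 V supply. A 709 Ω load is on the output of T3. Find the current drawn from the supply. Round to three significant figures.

Secondary of T1: V = 415.00 × 1513/616 = 1019.3 V.
Secondary of T2: V = 1019.3 × 643/1168 = 561.14 V.
Secondary of T3: V = 561.14 × 2495/1278 = 1095.5 V.
I_load = 1095.5/709 = 1.5451 A, so P_out = 1095.5 × 1.5451 = 1692.7 W.
All ideal ⇒ P_in = P_out, so I_supply = 1692.7/415 = 4.08 A.

I_supply ≈ 4.08 A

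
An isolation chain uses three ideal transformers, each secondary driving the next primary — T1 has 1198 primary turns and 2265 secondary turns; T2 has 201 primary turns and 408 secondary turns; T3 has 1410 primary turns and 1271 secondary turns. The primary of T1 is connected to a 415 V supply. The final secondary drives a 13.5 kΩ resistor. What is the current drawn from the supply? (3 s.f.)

I_supply ≈ 0.368 A

Secondary of T1: V = 415.00 × 2265/1198 = 784.62 V.
Secondary of T2: V = 784.62 × 408/201 = 1592.7 V.
Secondary of T3: V = 1592.7 × 1271/1410 = 1435.7 V.
I_load = 1435.7/13500 = 0.10634 A, so P_out = 1435.7 × 0.10634 = 152.67 W.
All ideal ⇒ P_in = P_out, so I_supply = 152.67/415 = 0.368 A.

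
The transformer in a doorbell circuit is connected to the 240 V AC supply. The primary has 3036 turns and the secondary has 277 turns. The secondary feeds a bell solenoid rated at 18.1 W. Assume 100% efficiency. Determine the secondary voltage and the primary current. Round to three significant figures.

V_s = V_p × N_s/N_p = 240 × 277/3036 = 21.897 V.
I_s = P/V_s = 18.1/21.897 = 0.82659 A.
I_p = I_s × N_s/N_p = 0.82659 × 277/3036 = 0.0754 A.

V_s ≈ 21.9 V, I_p ≈ 0.0754 A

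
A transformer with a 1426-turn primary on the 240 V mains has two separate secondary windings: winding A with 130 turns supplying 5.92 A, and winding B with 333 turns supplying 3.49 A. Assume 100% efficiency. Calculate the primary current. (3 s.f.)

V_A = 240 × 130/1426 = 21.879 V; V_B = 240 × 333/1426 = 56.045 V.
P_out = V_A I_A + V_B I_B = 21.879×5.92 + 56.045×3.49 = 129.53 + 195.60 = 325.12 W.
Ideal ⇒ P_in = P_out, so I_p = P_out/V_p = 325.12/240 = 1.35 A.

I_p ≈ 1.35 A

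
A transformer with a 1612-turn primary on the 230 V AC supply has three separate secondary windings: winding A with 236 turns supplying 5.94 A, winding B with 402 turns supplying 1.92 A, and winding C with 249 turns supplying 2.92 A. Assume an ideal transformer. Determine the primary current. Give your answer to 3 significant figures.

I_p ≈ 1.80 A

V_A = 230 × 236/1612 = 33.672 V; V_B = 230 × 402/1612 = 57.357 V; V_C = 230 × 249/1612 = 35.527 V.
P_out = V_A I_A + V_B I_B + V_C I_C = 33.672×5.94 + 57.357×1.92 + 35.527×2.92 = 200.01 + 110.13 + 103.74 = 413.88 W.
Ideal ⇒ P_in = P_out, so I_p = P_out/V_p = 413.88/230 = 1.80 A.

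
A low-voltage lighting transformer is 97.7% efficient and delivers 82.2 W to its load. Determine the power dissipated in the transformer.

P_loss ≈ 1.94 W

P_in = P_out/η = 82.2/0.977 = 84.1351 W.
P_loss = P_in − P_out = 84.1351 − 82.2 = 1.94 W.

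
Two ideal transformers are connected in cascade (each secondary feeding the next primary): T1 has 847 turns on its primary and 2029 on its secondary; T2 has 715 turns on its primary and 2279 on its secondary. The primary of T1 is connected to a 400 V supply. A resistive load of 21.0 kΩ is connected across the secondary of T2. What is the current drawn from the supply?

Secondary of T1: V = 400.00 × 2029/847 = 958.21 V.
Secondary of T2: V = 958.21 × 2279/715 = 3054.2 V.
I_load = 3054.2/21000 = 0.14544 A, so P_out = 3054.2 × 0.14544 = 444.20 W.
All ideal ⇒ P_in = P_out, so I_supply = 444.20/400 = 1.11 A.

I_supply ≈ 1.11 A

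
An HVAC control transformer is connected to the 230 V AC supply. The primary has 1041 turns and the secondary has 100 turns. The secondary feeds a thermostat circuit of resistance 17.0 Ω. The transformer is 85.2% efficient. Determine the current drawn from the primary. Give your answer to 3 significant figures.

V_s = 230 × 100/1041 = 22.094 V.
I_s = V_s/R = 22.094/17.0 = 1.2997 A.
P_out = V_s I_s = 22.094 × 1.2997 = 28.715 W.
P_in = P_out/η = 28.715/0.852 = 33.703 W.
I_p = P_in/V_p = 33.703/230 = 0.147 A.

I_p ≈ 0.147 A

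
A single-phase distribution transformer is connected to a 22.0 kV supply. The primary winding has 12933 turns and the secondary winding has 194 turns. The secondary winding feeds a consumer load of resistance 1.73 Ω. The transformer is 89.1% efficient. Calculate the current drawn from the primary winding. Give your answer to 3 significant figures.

V_s = 22000 × 194/12933 = 330.01 V.
I_s = V_s/R = 330.01/1.73 = 190.76 A.
P_out = V_s I_s = 330.01 × 190.76 = 62951 W.
P_in = P_out/η = 62951/0.891 = 70652 W.
I_p = P_in/V_p = 70652/22000 = 3.21 A.

I_p ≈ 3.21 A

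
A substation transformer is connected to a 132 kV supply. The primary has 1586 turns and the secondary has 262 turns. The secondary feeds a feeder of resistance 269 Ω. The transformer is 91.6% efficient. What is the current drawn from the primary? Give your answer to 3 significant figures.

I_p ≈ 14.6 A

V_s = 132000 × 262/1586 = 21806 V.
I_s = V_s/R = 21806/269 = 81.062 A.
P_out = V_s I_s = 21806 × 81.062 = 1.7676×10^6 W.
P_in = P_out/η = 1.7676×10^6/0.916 = 1.9297×10^6 W.
I_p = P_in/V_p = 1.9297×10^6/132000 = 14.6 A.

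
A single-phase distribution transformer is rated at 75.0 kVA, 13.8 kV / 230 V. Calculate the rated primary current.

I_p = S/V_p = 75000/13800 = 5.43 A.

I_p ≈ 5.43 A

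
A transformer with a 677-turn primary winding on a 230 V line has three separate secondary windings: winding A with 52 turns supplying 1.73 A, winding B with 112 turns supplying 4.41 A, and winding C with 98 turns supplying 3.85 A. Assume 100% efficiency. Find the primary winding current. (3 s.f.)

I_p ≈ 1.42 A

V_A = 230 × 52/677 = 17.666 V; V_B = 230 × 112/677 = 38.050 V; V_C = 230 × 98/677 = 33.294 V.
P_out = V_A I_A + V_B I_B + V_C I_C = 17.666×1.73 + 38.050×4.41 + 33.294×3.85 = 30.562 + 167.80 + 128.18 = 326.55 W.
Ideal ⇒ P_in = P_out, so I_p = P_out/V_p = 326.55/230 = 1.42 A.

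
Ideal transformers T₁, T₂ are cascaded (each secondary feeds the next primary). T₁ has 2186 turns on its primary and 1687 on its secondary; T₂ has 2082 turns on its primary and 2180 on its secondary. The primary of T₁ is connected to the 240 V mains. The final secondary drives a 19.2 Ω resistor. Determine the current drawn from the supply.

I_supply ≈ 8.16 A

After T₁: V = 240.00 × 1687/2186 = 185.22 V.
After T₂: V = 185.22 × 2180/2082 = 193.93 V.
I_load = 193.93/19.2 = 10.101 A, so P_out = 193.93 × 10.101 = 1958.9 W.
All ideal ⇒ P_in = P_out, so I_supply = 1958.9/240 = 8.16 A.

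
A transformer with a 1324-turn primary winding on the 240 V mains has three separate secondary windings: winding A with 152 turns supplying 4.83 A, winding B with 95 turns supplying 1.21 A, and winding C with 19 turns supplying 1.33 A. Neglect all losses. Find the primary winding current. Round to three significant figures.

I_p ≈ 0.660 A

V_A = 240 × 152/1324 = 27.553 V; V_B = 240 × 95/1324 = 17.221 V; V_C = 240 × 19/1324 = 3.4441 V.
P_out = V_A I_A + V_B I_B + V_C I_C = 27.553×4.83 + 17.221×1.21 + 3.4441×1.33 = 133.08 + 20.837 + 4.5807 = 158.50 W.
Ideal ⇒ P_in = P_out, so I_p = P_out/V_p = 158.50/240 = 0.660 A.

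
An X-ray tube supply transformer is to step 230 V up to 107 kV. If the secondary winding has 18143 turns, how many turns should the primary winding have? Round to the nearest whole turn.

N_p/N_s = V_p/V_s, so N_p = 18143 × 230/107000 = 39.0 ≈ 39 turns.

N_p = 39 turns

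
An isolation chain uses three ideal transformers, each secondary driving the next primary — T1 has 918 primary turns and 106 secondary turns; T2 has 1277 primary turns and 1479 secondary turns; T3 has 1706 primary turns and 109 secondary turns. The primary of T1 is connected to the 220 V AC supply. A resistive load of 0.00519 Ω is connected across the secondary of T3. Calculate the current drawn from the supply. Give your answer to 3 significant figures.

I_supply ≈ 3.09 A

Secondary of T1: V = 220.00 × 106/918 = 25.403 V.
Secondary of T2: V = 25.403 × 1479/1277 = 29.421 V.
Secondary of T3: V = 29.421 × 109/1706 = 1.8798 V.
I_load = 1.8798/0.00519 = 362.20 A, so P_out = 1.8798 × 362.20 = 680.85 W.
All ideal ⇒ P_in = P_out, so I_supply = 680.85/220 = 3.09 A.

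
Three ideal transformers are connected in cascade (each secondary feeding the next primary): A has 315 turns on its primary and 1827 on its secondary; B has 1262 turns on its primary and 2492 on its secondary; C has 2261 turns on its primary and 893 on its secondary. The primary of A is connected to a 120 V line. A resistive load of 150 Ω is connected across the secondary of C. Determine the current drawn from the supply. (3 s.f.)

After A: V = 120.00 × 1827/315 = 696.00 V.
After B: V = 696.00 × 2492/1262 = 1374.4 V.
After C: V = 1374.4 × 893/2261 = 542.81 V.
I_load = 542.81/150 = 3.6187 A, so P_out = 542.81 × 3.6187 = 1964.3 W.
All ideal ⇒ P_in = P_out, so I_supply = 1964.3/120 = 16.4 A.

I_supply ≈ 16.4 A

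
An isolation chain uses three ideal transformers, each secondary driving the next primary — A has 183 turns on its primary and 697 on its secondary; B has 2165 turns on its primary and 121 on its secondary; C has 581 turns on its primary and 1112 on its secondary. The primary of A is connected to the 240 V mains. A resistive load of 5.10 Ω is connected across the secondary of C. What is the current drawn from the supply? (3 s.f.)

I_supply ≈ 7.81 A

After A: V = 240.00 × 697/183 = 914.10 V.
After B: V = 914.10 × 121/2165 = 51.088 V.
After C: V = 51.088 × 1112/581 = 97.780 V.
I_load = 97.780/5.10 = 19.173 A, so P_out = 97.780 × 19.173 = 1874.7 W.
All ideal ⇒ P_in = P_out, so I_supply = 1874.7/240 = 7.81 A.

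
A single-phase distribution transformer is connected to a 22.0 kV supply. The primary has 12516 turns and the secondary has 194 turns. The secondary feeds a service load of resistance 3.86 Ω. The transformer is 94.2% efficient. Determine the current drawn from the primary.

I_p ≈ 1.45 A

V_s = 22000 × 194/12516 = 341.00 V.
I_s = V_s/R = 341.00/3.86 = 88.343 A.
P_out = V_s I_s = 341.00 × 88.343 = 30125 W.
P_in = P_out/η = 30125/0.942 = 31980 W.
I_p = P_in/V_p = 31980/22000 = 1.45 A.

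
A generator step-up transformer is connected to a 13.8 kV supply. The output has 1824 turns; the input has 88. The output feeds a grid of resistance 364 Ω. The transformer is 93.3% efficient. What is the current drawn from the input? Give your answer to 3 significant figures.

I_in ≈ 17500 A

V_out = 13800 × 1824/88 = 286040 V.
I_out = V_out/R = 286040/364 = 785.81 A.
P_out = V_out I_out = 286040 × 785.81 = 2.2477×10^8 W.
P_in = P_out/η = 2.2477×10^8/0.933 = 2.4091×10^8 W.
I_in = P_in/V_in = 2.4091×10^8/13800 = 17500 A.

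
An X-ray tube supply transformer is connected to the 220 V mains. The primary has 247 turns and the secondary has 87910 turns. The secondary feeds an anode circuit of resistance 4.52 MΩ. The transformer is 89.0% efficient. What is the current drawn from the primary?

V_s = 220 × 87910/247 = 78300 V.
I_s = V_s/R = 78300/(4.52×10^6) = 0.017323 A.
P_out = V_s I_s = 78300 × 0.017323 = 1356.4 W.
P_in = P_out/η = 1356.4/0.890 = 1524.1 W.
I_p = P_in/V_p = 1524.1/220 = 6.93 A.

I_p ≈ 6.93 A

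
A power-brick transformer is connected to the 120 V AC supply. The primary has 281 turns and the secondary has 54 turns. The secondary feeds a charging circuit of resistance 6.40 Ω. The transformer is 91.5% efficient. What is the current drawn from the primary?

V_s = 120 × 54/281 = 23.060 V.
I_s = V_s/R = 23.060/6.40 = 3.6032 A.
P_out = V_s I_s = 23.060 × 3.6032 = 83.092 W.
P_in = P_out/η = 83.092/0.915 = 90.811 W.
I_p = P_in/V_p = 90.811/120 = 0.757 A.

I_p ≈ 0.757 A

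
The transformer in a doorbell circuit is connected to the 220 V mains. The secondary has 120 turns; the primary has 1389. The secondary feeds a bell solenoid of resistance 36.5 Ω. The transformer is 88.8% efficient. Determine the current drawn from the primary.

V_s = 220 × 120/1389 = 19.006 V.
I_s = V_s/R = 19.006/36.5 = 0.52073 A.
P_out = V_s I_s = 19.006 × 0.52073 = 9.8972 W.
P_in = P_out/η = 9.8972/0.888 = 11.145 W.
I_p = P_in/V_p = 11.145/220 = 0.0507 A.

I_p ≈ 0.0507 A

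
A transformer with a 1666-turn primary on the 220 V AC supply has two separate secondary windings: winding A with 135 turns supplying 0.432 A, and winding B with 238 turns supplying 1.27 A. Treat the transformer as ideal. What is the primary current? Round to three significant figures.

I_p ≈ 0.216 A

V_A = 220 × 135/1666 = 17.827 V; V_B = 220 × 238/1666 = 31.429 V.
P_out = V_A I_A + V_B I_B = 17.827×0.432 + 31.429×1.27 = 7.7013 + 39.914 = 47.616 W.
Ideal ⇒ P_in = P_out, so I_p = P_out/V_p = 47.616/220 = 0.216 A.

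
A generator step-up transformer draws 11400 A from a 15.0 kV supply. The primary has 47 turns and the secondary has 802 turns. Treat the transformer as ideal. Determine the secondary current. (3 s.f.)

I_s/I_p = N_p/N_s, so I_s = 11400 × 47/802 = 668 A.

I_s ≈ 668 A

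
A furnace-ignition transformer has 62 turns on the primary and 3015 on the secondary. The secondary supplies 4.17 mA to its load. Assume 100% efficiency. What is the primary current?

I_p ≈ 0.203 A

For an ideal transformer I_p/I_s = N_s/N_p, so I_p = 0.00417 × 3015/62 = 0.203 A.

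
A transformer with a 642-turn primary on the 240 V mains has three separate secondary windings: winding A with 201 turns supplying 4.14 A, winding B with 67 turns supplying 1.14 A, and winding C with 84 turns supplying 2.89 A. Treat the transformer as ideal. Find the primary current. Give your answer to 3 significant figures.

I_p ≈ 1.79 A

V_A = 240 × 201/642 = 75.140 V; V_B = 240 × 67/642 = 25.047 V; V_C = 240 × 84/642 = 31.402 V.
P_out = V_A I_A + V_B I_B + V_C I_C = 75.140×4.14 + 25.047×1.14 + 31.402×2.89 = 311.08 + 28.553 + 90.751 = 430.39 W.
Ideal ⇒ P_in = P_out, so I_p = P_out/V_p = 430.39/240 = 1.79 A.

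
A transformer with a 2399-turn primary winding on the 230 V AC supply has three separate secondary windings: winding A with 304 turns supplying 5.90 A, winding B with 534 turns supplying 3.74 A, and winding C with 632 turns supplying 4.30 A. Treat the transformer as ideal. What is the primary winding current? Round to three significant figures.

I_p ≈ 2.71 A

V_A = 230 × 304/2399 = 29.145 V; V_B = 230 × 534/2399 = 51.196 V; V_C = 230 × 632/2399 = 60.592 V.
P_out = V_A I_A + V_B I_B + V_C I_C = 29.145×5.90 + 51.196×3.74 + 60.592×4.30 = 171.96 + 191.47 + 260.55 = 623.98 W.
Ideal ⇒ P_in = P_out, so I_p = P_out/V_p = 623.98/230 = 2.71 A.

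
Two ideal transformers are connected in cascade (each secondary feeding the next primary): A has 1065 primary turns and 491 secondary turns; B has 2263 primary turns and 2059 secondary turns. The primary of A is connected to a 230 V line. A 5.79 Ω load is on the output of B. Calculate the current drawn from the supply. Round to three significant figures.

I_supply ≈ 6.99 A

After A: V = 230.00 × 491/1065 = 106.04 V.
After B: V = 106.04 × 2059/2263 = 96.479 V.
I_load = 96.479/5.79 = 16.663 A, so P_out = 96.479 × 16.663 = 1607.6 W.
All ideal ⇒ P_in = P_out, so I_supply = 1607.6/230 = 6.99 A.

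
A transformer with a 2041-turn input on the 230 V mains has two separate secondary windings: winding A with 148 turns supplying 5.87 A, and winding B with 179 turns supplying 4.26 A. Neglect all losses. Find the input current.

V_A = 230 × 148/2041 = 16.678 V; V_B = 230 × 179/2041 = 20.171 V.
P_out = V_A I_A + V_B I_B = 16.678×5.87 + 20.171×4.26 = 97.900 + 85.931 = 183.83 W.
Ideal ⇒ P_in = P_out, so I_in = P_out/V_in = 183.83/230 = 0.799 A.

I_in ≈ 0.799 A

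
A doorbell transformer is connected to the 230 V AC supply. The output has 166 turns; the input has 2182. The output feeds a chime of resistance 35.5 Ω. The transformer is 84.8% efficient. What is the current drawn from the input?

I_in ≈ 0.0442 A

V_out = 230 × 166/2182 = 17.498 V.
I_out = V_out/R = 17.498/35.5 = 0.49289 A.
P_out = V_out I_out = 17.498 × 0.49289 = 8.6245 W.
P_in = P_out/η = 8.6245/0.848 = 10.170 W.
I_in = P_in/V_in = 10.170/230 = 0.0442 A.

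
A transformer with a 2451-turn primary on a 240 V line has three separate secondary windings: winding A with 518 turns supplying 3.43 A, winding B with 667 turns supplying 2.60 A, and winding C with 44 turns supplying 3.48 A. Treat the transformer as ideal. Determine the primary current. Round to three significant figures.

I_p ≈ 1.49 A

V_A = 240 × 518/2451 = 50.722 V; V_B = 240 × 667/2451 = 65.312 V; V_C = 240 × 44/2451 = 4.3084 V.
P_out = V_A I_A + V_B I_B + V_C I_C = 50.722×3.43 + 65.312×2.60 + 4.3084×3.48 = 173.98 + 169.81 + 14.993 = 358.78 W.
Ideal ⇒ P_in = P_out, so I_p = P_out/V_p = 358.78/240 = 1.49 A.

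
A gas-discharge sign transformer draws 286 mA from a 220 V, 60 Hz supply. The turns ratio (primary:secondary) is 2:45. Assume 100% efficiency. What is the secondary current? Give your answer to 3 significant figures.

I_s/I_p = N_p/N_s, so I_s = 0.286 × 2/45 = 0.0127 A.

I_s ≈ 0.0127 A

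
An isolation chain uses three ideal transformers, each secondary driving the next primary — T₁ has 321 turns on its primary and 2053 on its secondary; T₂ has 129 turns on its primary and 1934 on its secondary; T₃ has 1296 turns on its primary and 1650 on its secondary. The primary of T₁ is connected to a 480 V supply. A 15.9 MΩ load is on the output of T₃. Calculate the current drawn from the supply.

After T₁: V = 480.00 × 2053/321 = 3069.9 V.
After T₂: V = 3069.9 × 1934/129 = 46025 V.
After T₃: V = 46025 × 1650/1296 = 58596 V.
I_load = 58596/(1.59×10^7) = 0.0036853 A, so P_out = 58596 × 0.0036853 = 215.95 W.
All ideal ⇒ P_in = P_out, so I_supply = 215.95/480 = 0.450 A.

I_supply ≈ 0.450 A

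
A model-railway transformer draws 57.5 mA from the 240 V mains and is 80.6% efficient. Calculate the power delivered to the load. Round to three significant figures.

P_out ≈ 11.1 W

P_in = V_p I_p = 240 × 0.0575 = 13.800 W.
P_out = η P_in = 0.806 × 13.800 = 11.1 W.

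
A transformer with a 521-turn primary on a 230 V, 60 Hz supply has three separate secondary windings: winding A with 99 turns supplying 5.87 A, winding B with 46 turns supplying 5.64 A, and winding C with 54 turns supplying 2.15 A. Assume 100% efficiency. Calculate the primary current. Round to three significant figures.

V_A = 230 × 99/521 = 43.704 V; V_B = 230 × 46/521 = 20.307 V; V_C = 230 × 54/521 = 23.839 V.
P_out = V_A I_A + V_B I_B + V_C I_C = 43.704×5.87 + 20.307×5.64 + 23.839×2.15 = 256.54 + 114.53 + 51.253 = 422.33 W.
Ideal ⇒ P_in = P_out, so I_p = P_out/V_p = 422.33/230 = 1.84 A.

I_p ≈ 1.84 A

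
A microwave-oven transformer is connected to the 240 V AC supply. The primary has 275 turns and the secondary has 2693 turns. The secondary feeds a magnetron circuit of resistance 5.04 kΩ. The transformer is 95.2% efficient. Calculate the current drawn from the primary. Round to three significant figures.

V_s = 240 × 2693/275 = 2350.3 V.
I_s = V_s/R = 2350.3/5040 = 0.46632 A.
P_out = V_s I_s = 2350.3 × 0.46632 = 1096.0 W.
P_in = P_out/η = 1096.0/0.952 = 1151.2 W.
I_p = P_in/V_p = 1151.2/240 = 4.80 A.

I_p ≈ 4.80 A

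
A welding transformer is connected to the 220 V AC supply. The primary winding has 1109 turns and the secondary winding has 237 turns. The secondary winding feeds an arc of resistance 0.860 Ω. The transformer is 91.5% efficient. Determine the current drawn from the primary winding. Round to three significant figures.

I_p ≈ 12.8 A

V_s = 220 × 237/1109 = 47.015 V.
I_s = V_s/R = 47.015/0.860 = 54.669 A.
P_out = V_s I_s = 47.015 × 54.669 = 2570.3 W.
P_in = P_out/η = 2570.3/0.915 = 2809.0 W.
I_p = P_in/V_p = 2809.0/220 = 12.8 A.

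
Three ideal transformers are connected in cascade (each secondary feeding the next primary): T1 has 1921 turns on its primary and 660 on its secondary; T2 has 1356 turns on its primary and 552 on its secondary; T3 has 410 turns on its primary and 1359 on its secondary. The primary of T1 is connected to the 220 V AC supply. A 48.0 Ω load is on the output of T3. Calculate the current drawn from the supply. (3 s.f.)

After T1: V = 220.00 × 660/1921 = 75.586 V.
After T2: V = 75.586 × 552/1356 = 30.769 V.
After T3: V = 30.769 × 1359/410 = 101.99 V.
I_load = 101.99/48.0 = 2.1248 A, so P_out = 101.99 × 2.1248 = 216.70 W.
All ideal ⇒ P_in = P_out, so I_supply = 216.70/220 = 0.985 A.

I_supply ≈ 0.985 A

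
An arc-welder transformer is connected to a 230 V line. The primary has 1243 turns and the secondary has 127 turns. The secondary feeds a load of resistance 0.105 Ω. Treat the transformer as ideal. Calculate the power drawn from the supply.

P ≈ 5260 W

V_s = V_p × N_s/N_p = 230 × 127/1243 = 23.500 V.
I_s = V_s/R = 23.500/0.105 = 223.81 A.
I_p = I_s × N_s/N_p = 223.81 × 127/1243 = 22.867 A.
P = V_p I_p = 230 × 22.867 = 5260 W.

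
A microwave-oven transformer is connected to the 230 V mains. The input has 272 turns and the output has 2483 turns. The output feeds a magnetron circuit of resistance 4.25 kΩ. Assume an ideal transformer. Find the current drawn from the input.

I_in ≈ 4.51 A

V_out = V_in × N_out/N_in = 230 × 2483/272 = 2099.6 V.
I_out = V_out/R = 2099.6/4250 = 0.49402 A.
For an ideal transformer I_in N_in = I_out N_out, so I_in = 0.49402 × 2483/272 = 4.51 A.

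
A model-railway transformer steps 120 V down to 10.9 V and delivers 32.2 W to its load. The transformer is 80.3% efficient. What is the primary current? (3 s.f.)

P_in = P_out/η = 32.2/0.803 = 40.100 W.
I_p = P_in/V_p = 40.100/120 = 0.334 A.

I_p ≈ 0.334 A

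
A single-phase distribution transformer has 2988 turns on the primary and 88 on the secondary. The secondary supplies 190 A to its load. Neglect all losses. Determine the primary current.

For an ideal transformer I_p/I_s = N_s/N_p, so I_p = 190 × 88/2988 = 5.60 A.

I_p ≈ 5.60 A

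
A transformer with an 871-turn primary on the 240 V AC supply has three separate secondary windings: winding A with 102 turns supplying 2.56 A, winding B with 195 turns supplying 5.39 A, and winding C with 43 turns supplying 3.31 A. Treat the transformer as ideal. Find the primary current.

I_p ≈ 1.67 A

V_A = 240 × 102/871 = 28.106 V; V_B = 240 × 195/871 = 53.731 V; V_C = 240 × 43/871 = 11.848 V.
P_out = V_A I_A + V_B I_B + V_C I_C = 28.106×2.56 + 53.731×5.39 + 11.848×3.31 = 71.950 + 289.61 + 39.218 = 400.78 W.
Ideal ⇒ P_in = P_out, so I_p = P_out/V_p = 400.78/240 = 1.67 A.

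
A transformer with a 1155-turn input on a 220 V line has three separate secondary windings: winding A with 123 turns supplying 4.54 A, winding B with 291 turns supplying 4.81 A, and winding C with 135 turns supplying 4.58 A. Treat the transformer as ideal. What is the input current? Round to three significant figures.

V_A = 220 × 123/1155 = 23.429 V; V_B = 220 × 291/1155 = 55.429 V; V_C = 220 × 135/1155 = 25.714 V.
P_out = V_A I_A + V_B I_B + V_C I_C = 23.429×4.54 + 55.429×4.81 + 25.714×4.58 = 106.37 + 266.61 + 117.77 = 490.75 W.
Ideal ⇒ P_in = P_out, so I_in = P_out/V_in = 490.75/220 = 2.23 A.

I_in ≈ 2.23 A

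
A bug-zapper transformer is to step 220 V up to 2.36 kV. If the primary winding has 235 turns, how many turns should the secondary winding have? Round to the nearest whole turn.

N_s/N_p = V_s/V_p, so N_s = 235 × 2360/220 = 2520.9 ≈ 2521 turns.

N_s = 2521 turns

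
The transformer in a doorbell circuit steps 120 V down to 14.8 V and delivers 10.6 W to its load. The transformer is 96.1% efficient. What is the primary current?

P_in = P_out/η = 10.6/0.961 = 11.030 W.
I_p = P_in/V_p = 11.030/120 = 0.0919 A.

I_p ≈ 0.0919 A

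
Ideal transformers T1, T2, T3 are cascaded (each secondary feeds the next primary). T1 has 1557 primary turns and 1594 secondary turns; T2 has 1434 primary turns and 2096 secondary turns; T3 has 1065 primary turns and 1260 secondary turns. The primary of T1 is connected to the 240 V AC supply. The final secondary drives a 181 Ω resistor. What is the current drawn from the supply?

After T1: V = 240.00 × 1594/1557 = 245.70 V.
After T2: V = 245.70 × 2096/1434 = 359.13 V.
After T3: V = 359.13 × 1260/1065 = 424.89 V.
I_load = 424.89/181 = 2.3474 A, so P_out = 424.89 × 2.3474 = 997.40 W.
All ideal ⇒ P_in = P_out, so I_supply = 997.40/240 = 4.16 A.

I_supply ≈ 4.16 A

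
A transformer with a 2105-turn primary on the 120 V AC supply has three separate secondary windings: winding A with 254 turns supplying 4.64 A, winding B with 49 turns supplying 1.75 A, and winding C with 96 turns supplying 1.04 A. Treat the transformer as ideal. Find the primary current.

I_p ≈ 0.648 A

V_A = 120 × 254/2105 = 14.480 V; V_B = 120 × 49/2105 = 2.7933 V; V_C = 120 × 96/2105 = 5.4727 V.
P_out = V_A I_A + V_B I_B + V_C I_C = 14.480×4.64 + 2.7933×1.75 + 5.4727×1.04 = 67.186 + 4.8884 + 5.6916 = 77.766 W.
Ideal ⇒ P_in = P_out, so I_p = P_out/V_p = 77.766/120 = 0.648 A.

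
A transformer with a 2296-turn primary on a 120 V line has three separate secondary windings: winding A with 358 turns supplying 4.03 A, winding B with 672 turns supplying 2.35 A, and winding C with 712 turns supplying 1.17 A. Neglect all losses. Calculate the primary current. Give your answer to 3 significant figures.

V_A = 120 × 358/2296 = 18.711 V; V_B = 120 × 672/2296 = 35.122 V; V_C = 120 × 712/2296 = 37.213 V.
P_out = V_A I_A + V_B I_B + V_C I_C = 18.711×4.03 + 35.122×2.35 + 37.213×1.17 = 75.405 + 82.537 + 43.539 = 201.48 W.
Ideal ⇒ P_in = P_out, so I_p = P_out/V_p = 201.48/120 = 1.68 A.

I_p ≈ 1.68 A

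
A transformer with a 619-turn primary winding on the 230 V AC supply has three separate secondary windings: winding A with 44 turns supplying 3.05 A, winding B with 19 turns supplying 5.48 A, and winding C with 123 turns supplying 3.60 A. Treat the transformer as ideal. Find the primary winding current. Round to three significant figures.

V_A = 230 × 44/619 = 16.349 V; V_B = 230 × 19/619 = 7.0598 V; V_C = 230 × 123/619 = 45.703 V.
P_out = V_A I_A + V_B I_B + V_C I_C = 16.349×3.05 + 7.0598×5.48 + 45.703×3.60 = 49.864 + 38.688 + 164.53 = 253.08 W.
Ideal ⇒ P_in = P_out, so I_p = P_out/V_p = 253.08/230 = 1.10 A.

I_p ≈ 1.10 A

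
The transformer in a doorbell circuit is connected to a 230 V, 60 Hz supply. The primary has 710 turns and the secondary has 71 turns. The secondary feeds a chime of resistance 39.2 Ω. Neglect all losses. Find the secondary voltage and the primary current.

V_s ≈ 23.0 V, I_p ≈ 0.0587 A

V_s = V_p × N_s/N_p = 230 × 71/710 = 23.000 V.
I_s = V_s/R = 23.000/39.2 = 0.58673 A.
I_p = I_s × N_s/N_p = 0.58673 × 71/710 = 0.0587 A.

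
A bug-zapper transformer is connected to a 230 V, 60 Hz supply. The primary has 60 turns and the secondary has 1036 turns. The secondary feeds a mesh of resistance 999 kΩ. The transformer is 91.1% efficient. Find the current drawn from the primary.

V_s = 230 × 1036/60 = 3971.3 V.
I_s = V_s/R = 3971.3/999000 = 0.0039753 A.
P_out = V_s I_s = 3971.3 × 0.0039753 = 15.787 W.
P_in = P_out/η = 15.787/0.911 = 17.330 W.
I_p = P_in/V_p = 17.330/230 = 0.0753 A.

I_p ≈ 0.0753 A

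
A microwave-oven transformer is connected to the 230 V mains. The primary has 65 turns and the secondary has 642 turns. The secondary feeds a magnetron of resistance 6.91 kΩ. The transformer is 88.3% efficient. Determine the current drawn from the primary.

V_s = 230 × 642/65 = 2271.7 V.
I_s = V_s/R = 2271.7/6910 = 0.32875 A.
P_out = V_s I_s = 2271.7 × 0.32875 = 746.83 W.
P_in = P_out/η = 746.83/0.883 = 845.79 W.
I_p = P_in/V_p = 845.79/230 = 3.68 A.

I_p ≈ 3.68 A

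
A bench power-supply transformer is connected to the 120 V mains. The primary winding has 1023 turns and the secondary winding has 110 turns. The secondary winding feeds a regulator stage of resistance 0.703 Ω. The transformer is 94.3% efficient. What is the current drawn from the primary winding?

V_s = 120 × 110/1023 = 12.903 V.
I_s = V_s/R = 12.903/0.703 = 18.355 A.
P_out = V_s I_s = 12.903 × 18.355 = 236.83 W.
P_in = P_out/η = 236.83/0.943 = 251.15 W.
I_p = P_in/V_p = 251.15/120 = 2.09 A.

I_p ≈ 2.09 A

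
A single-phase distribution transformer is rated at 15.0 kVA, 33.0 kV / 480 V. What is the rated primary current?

I_p = S/V_p = 15000/33000 = 0.455 A.

I_p ≈ 0.455 A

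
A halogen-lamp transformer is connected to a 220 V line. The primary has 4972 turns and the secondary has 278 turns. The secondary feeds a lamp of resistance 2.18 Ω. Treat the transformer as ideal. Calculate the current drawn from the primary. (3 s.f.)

V_s = V_p × N_s/N_p = 220 × 278/4972 = 12.301 V.
I_s = V_s/R = 12.301/2.18 = 5.6426 A.
For an ideal transformer I_p N_p = I_s N_s, so I_p = 5.6426 × 278/4972 = 0.315 A.

I_p ≈ 0.315 A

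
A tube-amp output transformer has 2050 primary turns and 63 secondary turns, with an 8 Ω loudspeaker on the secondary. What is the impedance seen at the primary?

Z_p ≈ 8470 Ω

Z_p = (N_p/N_s)² × Z_s = (2050/63)² × 8 = 8470 Ω.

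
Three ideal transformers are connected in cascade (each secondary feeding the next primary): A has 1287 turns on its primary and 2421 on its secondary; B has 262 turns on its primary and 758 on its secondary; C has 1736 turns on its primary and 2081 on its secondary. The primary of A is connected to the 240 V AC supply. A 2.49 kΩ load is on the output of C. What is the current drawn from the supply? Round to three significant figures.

Secondary of A: V = 240.00 × 2421/1287 = 451.47 V.
Secondary of B: V = 451.47 × 758/262 = 1306.2 V.
Secondary of C: V = 1306.2 × 2081/1736 = 1565.7 V.
I_load = 1565.7/2490 = 0.62881 A, so P_out = 1565.7 × 0.62881 = 984.55 W.
All ideal ⇒ P_in = P_out, so I_supply = 984.55/240 = 4.10 A.

I_supply ≈ 4.10 A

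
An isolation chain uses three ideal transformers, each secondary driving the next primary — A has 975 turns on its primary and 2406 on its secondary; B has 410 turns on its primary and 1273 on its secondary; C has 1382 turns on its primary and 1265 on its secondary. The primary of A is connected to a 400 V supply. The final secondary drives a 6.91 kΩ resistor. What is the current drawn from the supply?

I_supply ≈ 2.85 A

After A: V = 400.00 × 2406/975 = 987.08 V.
After B: V = 987.08 × 1273/410 = 3064.8 V.
After C: V = 3064.8 × 1265/1382 = 2805.3 V.
I_load = 2805.3/6910 = 0.40598 A, so P_out = 2805.3 × 0.40598 = 1138.9 W.
All ideal ⇒ P_in = P_out, so I_supply = 1138.9/400 = 2.85 A.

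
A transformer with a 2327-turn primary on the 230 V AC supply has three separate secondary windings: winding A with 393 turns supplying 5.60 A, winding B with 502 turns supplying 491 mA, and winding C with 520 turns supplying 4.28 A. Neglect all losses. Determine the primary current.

I_p ≈ 2.01 A

V_A = 230 × 393/2327 = 38.844 V; V_B = 230 × 502/2327 = 49.618 V; V_C = 230 × 520/2327 = 51.397 V.
P_out = V_A I_A + V_B I_B + V_C I_C = 38.844×5.60 + 49.618×0.491 + 51.397×4.28 = 217.53 + 24.362 + 219.98 = 461.87 W.
Ideal ⇒ P_in = P_out, so I_p = P_out/V_p = 461.87/230 = 2.01 A.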